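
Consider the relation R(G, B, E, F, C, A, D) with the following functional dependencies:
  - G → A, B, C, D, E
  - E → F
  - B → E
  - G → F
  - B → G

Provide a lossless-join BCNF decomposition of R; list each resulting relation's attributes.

{A, B, C, D, E, G}; {E, F}

Candidate keys of the original relation: {B}, {G}.
In {A, B, C, D, E, F, G}, {E} is not a superkey ({E}⁺ restricted to this set is {E, F}), so split on E → F into {E, F} and {A, B, C, D, E, G}.
{E, F}: every determinant is a superkey — BCNF.
{A, B, C, D, E, G}: every determinant is a superkey — BCNF.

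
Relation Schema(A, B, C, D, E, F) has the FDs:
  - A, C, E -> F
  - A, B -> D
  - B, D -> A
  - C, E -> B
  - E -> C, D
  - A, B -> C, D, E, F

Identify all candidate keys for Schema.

{A, B}, {B, D}, {E}

{E}⁺ = {A, B, C, D, E, F} — all of the relation — so {E} is a candidate key.
{A, B}⁺ = {A, B, C, D, E, F} — all of the relation — so {A, B} is a candidate key.
{B, D}⁺ = {A, B, C, D, E, F} — all of the relation — so {B, D} is a candidate key.
Any other superkey properly contains one of these, so there are no further candidate keys.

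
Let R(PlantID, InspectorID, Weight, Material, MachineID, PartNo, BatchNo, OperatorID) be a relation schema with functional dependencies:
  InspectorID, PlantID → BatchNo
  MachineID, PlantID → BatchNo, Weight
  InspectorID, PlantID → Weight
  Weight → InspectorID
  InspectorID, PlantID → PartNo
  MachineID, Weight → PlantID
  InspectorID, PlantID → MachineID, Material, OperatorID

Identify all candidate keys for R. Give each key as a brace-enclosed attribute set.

{InspectorID, PlantID}, {MachineID, PlantID}, {MachineID, Weight}, {PlantID, Weight}

Closure of {InspectorID, PlantID} is {BatchNo, InspectorID, MachineID, Material, OperatorID, PartNo, PlantID, Weight}, the whole schema; {InspectorID, PlantID} is a candidate key.
Closure of {MachineID, PlantID} is {BatchNo, InspectorID, MachineID, Material, OperatorID, PartNo, PlantID, Weight}, the whole schema; {MachineID, PlantID} is a candidate key.
Closure of {MachineID, Weight} is {BatchNo, InspectorID, MachineID, Material, OperatorID, PartNo, PlantID, Weight}, the whole schema; {MachineID, Weight} is a candidate key.
Closure of {PlantID, Weight} is {BatchNo, InspectorID, MachineID, Material, OperatorID, PartNo, PlantID, Weight}, the whole schema; {PlantID, Weight} is a candidate key.
Any other superkey properly contains one of these, so there are no further candidate keys.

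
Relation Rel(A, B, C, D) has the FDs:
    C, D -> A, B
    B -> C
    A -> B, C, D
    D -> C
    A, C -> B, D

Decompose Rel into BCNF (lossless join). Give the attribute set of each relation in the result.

{A, B, D}; {B, C}

Candidate keys of the original relation: {A}, {D}.
In {A, B, C, D}, {B} is not a superkey ({B}⁺ restricted to this set is {B, C}), so split on B -> C into {B, C} and {A, B, D}.
{B, C}: every determinant is a superkey — BCNF.
{A, B, D}: every determinant is a superkey — BCNF.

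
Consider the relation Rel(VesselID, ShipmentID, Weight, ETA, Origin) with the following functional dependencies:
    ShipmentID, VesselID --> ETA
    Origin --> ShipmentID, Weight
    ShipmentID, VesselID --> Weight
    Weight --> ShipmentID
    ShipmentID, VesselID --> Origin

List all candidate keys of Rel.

{VesselID} never appears on the right of any FD, so every key must include it.
Closure of {Origin, VesselID} is {ETA, Origin, ShipmentID, VesselID, Weight}, the whole schema; {Origin, VesselID} is a candidate key.
Closure of {ShipmentID, VesselID} is {ETA, Origin, ShipmentID, VesselID, Weight}, the whole schema; {ShipmentID, VesselID} is a candidate key.
Closure of {VesselID, Weight} is {ETA, Origin, ShipmentID, VesselID, Weight}, the whole schema; {VesselID, Weight} is a candidate key.
These are minimal and exhaustive — every other superkey contains one of them.

{Origin, VesselID}, {ShipmentID, VesselID}, {VesselID, Weight}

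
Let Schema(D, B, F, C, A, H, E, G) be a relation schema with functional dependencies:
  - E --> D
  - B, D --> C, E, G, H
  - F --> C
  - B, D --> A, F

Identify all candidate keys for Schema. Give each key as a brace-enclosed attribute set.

No FD produces {B}, so it must be in every candidate key.
{B, D}⁺ = {A, B, C, D, E, F, G, H}, which is every attribute, so {B, D} is a candidate key.
{B, E}⁺ = {A, B, C, D, E, F, G, H}, which is every attribute, so {B, E} is a candidate key.
Any other superkey properly contains one of these, so there are no further candidate keys.

{B, D}, {B, E}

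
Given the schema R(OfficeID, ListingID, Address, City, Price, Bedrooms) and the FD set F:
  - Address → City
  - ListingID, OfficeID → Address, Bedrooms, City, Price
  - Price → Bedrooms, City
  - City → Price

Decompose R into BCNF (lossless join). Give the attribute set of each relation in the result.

{Address, ListingID, OfficeID}; {Address, Price}; {Bedrooms, City, Price}

Candidate key of the original relation: {ListingID, OfficeID}.
In {Address, Bedrooms, City, ListingID, OfficeID, Price}, {Address} is not a superkey ({Address}⁺ restricted to this set is {Address, Bedrooms, City, Price}), so split on Address → Bedrooms, City, Price into {Address, Bedrooms, City, Price} and {Address, ListingID, OfficeID}.
In {Address, Bedrooms, City, Price}, {Price} is not a superkey ({Price}⁺ restricted to this set is {Bedrooms, City, Price}), so split on Price → Bedrooms, City into {Bedrooms, City, Price} and {Address, Price}.
{Bedrooms, City, Price}: every determinant is a superkey — BCNF.
{Address, Price}: every determinant is a superkey — BCNF.
{Address, ListingID, OfficeID}: every determinant is a superkey — BCNF.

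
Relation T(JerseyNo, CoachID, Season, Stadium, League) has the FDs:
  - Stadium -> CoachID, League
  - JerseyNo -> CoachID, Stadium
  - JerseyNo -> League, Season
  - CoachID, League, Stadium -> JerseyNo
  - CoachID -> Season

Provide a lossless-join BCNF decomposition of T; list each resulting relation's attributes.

{CoachID, JerseyNo, League, Stadium}; {CoachID, Season}

Candidate keys of the original relation: {JerseyNo}, {Stadium}.
Within {CoachID, JerseyNo, League, Season, Stadium}: {CoachID}⁺ ∩ {CoachID, JerseyNo, League, Season, Stadium} = {CoachID, Season}, not the whole set, so CoachID -> Season violates BCNF; decompose into {CoachID, Season} and {CoachID, JerseyNo, League, Stadium}.
{CoachID, Season} is in BCNF.
{CoachID, JerseyNo, League, Stadium} is in BCNF.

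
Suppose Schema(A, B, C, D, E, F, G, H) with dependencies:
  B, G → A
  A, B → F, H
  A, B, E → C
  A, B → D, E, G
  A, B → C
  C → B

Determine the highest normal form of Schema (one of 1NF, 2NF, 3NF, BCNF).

3NF

Candidate keys: {A, B}, {A, C}, {B, G}, {C, G}. Prime attributes: {A, B, C, G}.
For C → B we have {C}⁺ = {B, C}; {C} is not a superkey, so BCNF fails.
Since {B} ⊆ prime attributes and every other non-superkey FD also has a prime right side, the schema is in 3NF.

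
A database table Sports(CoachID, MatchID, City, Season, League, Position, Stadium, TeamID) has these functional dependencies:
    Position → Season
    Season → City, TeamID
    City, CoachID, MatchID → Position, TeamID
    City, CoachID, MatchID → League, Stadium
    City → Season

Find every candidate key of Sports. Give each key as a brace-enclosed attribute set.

{CoachID, MatchID} never appear on the right of any FD, so every key must include all of them.
{City, CoachID, MatchID}⁺ = {City, CoachID, League, MatchID, Position, Season, Stadium, TeamID}, which is every attribute, so {City, CoachID, MatchID} is a candidate key.
{CoachID, MatchID, Position}⁺ = {City, CoachID, League, MatchID, Position, Season, Stadium, TeamID}, which is every attribute, so {CoachID, MatchID, Position} is a candidate key.
{CoachID, MatchID, Season}⁺ = {City, CoachID, League, MatchID, Position, Season, Stadium, TeamID}, which is every attribute, so {CoachID, MatchID, Season} is a candidate key.
No proper subset of any of these is a key, and no other minimal superkey exists.

{City, CoachID, MatchID}, {CoachID, MatchID, Position}, {CoachID, MatchID, Season}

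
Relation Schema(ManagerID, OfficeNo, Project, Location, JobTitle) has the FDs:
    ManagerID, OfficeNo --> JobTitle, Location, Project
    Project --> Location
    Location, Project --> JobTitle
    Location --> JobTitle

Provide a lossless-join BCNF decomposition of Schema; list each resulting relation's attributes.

{JobTitle, Location}; {Location, Project}; {ManagerID, OfficeNo, Project}

Candidate key of the original relation: {ManagerID, OfficeNo}.
In {JobTitle, Location, ManagerID, OfficeNo, Project}, {Project} is not a superkey ({Project}⁺ restricted to this set is {JobTitle, Location, Project}), so split on Project --> JobTitle, Location into {JobTitle, Location, Project} and {ManagerID, OfficeNo, Project}.
In {JobTitle, Location, Project}, {Location} is not a superkey ({Location}⁺ restricted to this set is {JobTitle, Location}), so split on Location --> JobTitle into {JobTitle, Location} and {Location, Project}.
{JobTitle, Location} has no BCNF violation.
{Location, Project} has no BCNF violation.
{ManagerID, OfficeNo, Project} has no BCNF violation.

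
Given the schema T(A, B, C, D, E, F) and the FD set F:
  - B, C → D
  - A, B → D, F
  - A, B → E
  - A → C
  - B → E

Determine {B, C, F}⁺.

{B, C, D, E, F}

Start with {B, C, F}.
B, C → D applies; add {D} → now {B, C, D, F}.
B → E applies; add {E} → now {B, C, D, E, F}.
No further FD applies.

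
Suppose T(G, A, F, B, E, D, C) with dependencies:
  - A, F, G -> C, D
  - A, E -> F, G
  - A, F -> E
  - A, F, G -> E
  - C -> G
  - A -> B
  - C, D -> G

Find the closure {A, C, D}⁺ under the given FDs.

{A, B, C, D, G}

Start with {A, C, D}.
C -> G applies; add {G} → now {A, C, D, G}.
A -> B applies; add {B} → now {A, B, C, D, G}.
No further FD applies.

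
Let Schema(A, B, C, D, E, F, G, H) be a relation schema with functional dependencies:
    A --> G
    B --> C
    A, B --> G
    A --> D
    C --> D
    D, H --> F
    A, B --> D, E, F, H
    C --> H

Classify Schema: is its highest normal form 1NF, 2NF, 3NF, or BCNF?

Candidate key: {A, B}. Prime attributes: {A, B}.
For A --> G we have {A}⁺ = {A, D, G}; {A} is not a superkey, so BCNF fails.
Because {G} is non-prime and the left side of A --> G is not a superkey, the relation is not in 3NF.
Since {A} ⊂ {A, B} and {A}⁺ ⊇ {D, G} with {D, G} non-prime, there is a partial dependency; 2NF fails.

1NF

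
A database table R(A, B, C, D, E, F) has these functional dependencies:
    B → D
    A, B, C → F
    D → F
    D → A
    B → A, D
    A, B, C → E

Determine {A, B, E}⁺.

Start with {A, B, E}.
B → D applies; add {D} → now {A, B, D, E}.
D → F applies; add {F} → now {A, B, D, E, F}.
No further FD applies.

{A, B, D, E, F}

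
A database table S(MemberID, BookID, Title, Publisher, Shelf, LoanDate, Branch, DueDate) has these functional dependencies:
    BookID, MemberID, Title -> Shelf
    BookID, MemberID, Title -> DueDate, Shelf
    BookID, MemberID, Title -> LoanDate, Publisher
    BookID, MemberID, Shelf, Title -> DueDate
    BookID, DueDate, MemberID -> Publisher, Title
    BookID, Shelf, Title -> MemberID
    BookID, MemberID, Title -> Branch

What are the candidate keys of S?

{BookID} never appears on the right of any FD, so every key must include it.
Closure of {BookID, DueDate, MemberID} is {BookID, Branch, DueDate, LoanDate, MemberID, Publisher, Shelf, Title}, the whole schema; {BookID, DueDate, MemberID} is a candidate key.
Closure of {BookID, MemberID, Title} is {BookID, Branch, DueDate, LoanDate, MemberID, Publisher, Shelf, Title}, the whole schema; {BookID, MemberID, Title} is a candidate key.
Closure of {BookID, Shelf, Title} is {BookID, Branch, DueDate, LoanDate, MemberID, Publisher, Shelf, Title}, the whole schema; {BookID, Shelf, Title} is a candidate key.
No proper subset of any of these is a key, and no other minimal superkey exists.

{BookID, DueDate, MemberID}, {BookID, MemberID, Title}, {BookID, Shelf, Title}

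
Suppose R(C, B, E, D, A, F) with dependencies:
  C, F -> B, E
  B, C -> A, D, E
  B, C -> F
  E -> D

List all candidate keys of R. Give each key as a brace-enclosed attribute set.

{C} never appears on the right of any FD, so every key must include it.
{B, C}⁺ = {A, B, C, D, E, F}, which is every attribute, so {B, C} is a candidate key.
{C, F}⁺ = {A, B, C, D, E, F}, which is every attribute, so {C, F} is a candidate key.
No proper subset of any of these is a key, and no other minimal superkey exists.

{B, C}, {C, F}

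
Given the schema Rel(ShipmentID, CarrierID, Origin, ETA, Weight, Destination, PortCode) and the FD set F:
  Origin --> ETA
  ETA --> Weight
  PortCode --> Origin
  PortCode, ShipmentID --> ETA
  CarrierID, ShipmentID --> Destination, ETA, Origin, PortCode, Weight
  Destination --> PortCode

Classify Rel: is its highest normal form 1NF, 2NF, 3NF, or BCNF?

Candidate key: {CarrierID, ShipmentID}. Prime attributes: {CarrierID, ShipmentID}.
Origin --> ETA breaks BCNF: {Origin}⁺ = {ETA, Origin, Weight}, so {Origin} is not a superkey.
Origin --> ETA has non-prime {ETA} on the right and a non-superkey on the left, so 3NF fails.
Checking every proper subset of each key, none determines a non-prime attribute — 2NF is satisfied.

2NF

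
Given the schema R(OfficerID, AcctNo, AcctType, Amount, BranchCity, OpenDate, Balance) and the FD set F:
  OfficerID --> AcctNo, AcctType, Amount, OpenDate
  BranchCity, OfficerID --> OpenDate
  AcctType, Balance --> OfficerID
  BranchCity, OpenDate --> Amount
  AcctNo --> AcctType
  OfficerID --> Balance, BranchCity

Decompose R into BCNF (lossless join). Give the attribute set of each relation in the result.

Candidate keys of the original relation: {AcctNo, Balance}, {AcctType, Balance}, {OfficerID}.
Within {AcctNo, AcctType, Amount, Balance, BranchCity, OfficerID, OpenDate}: {BranchCity, OpenDate}⁺ ∩ {AcctNo, AcctType, Amount, Balance, BranchCity, OfficerID, OpenDate} = {Amount, BranchCity, OpenDate}, not the whole set, so BranchCity, OpenDate --> Amount violates BCNF; decompose into {Amount, BranchCity, OpenDate} and {AcctNo, AcctType, Balance, BranchCity, OfficerID, OpenDate}.
{Amount, BranchCity, OpenDate}: every determinant is a superkey — BCNF.
Within {AcctNo, AcctType, Balance, BranchCity, OfficerID, OpenDate}: {AcctNo}⁺ ∩ {AcctNo, AcctType, Balance, BranchCity, OfficerID, OpenDate} = {AcctNo, AcctType}, not the whole set, so AcctNo --> AcctType violates BCNF; decompose into {AcctNo, AcctType} and {AcctNo, Balance, BranchCity, OfficerID, OpenDate}.
{AcctNo, AcctType}: every determinant is a superkey — BCNF.
{AcctNo, Balance, BranchCity, OfficerID, OpenDate}: every determinant is a superkey — BCNF.

{AcctNo, AcctType}; {AcctNo, Balance, BranchCity, OfficerID, OpenDate}; {Amount, BranchCity, OpenDate}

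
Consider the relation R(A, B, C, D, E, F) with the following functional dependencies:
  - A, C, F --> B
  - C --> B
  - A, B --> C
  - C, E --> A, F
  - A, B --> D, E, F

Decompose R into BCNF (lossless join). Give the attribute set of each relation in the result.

{A, C, D, E, F}; {B, C}

Candidate keys of the original relation: {A, B}, {A, C}, {C, E}.
In {A, B, C, D, E, F}, {C} is not a superkey ({C}⁺ restricted to this set is {B, C}), so split on C --> B into {B, C} and {A, C, D, E, F}.
{B, C} is in BCNF.
{A, C, D, E, F} is in BCNF.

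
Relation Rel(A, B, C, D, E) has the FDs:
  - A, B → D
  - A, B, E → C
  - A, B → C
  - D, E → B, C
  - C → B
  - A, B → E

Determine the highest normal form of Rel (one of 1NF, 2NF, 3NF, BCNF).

Candidate keys: {A, B}, {A, C}, {A, D, E}. Prime attributes: {A, B, C, D, E}.
For D, E → B, C we have {D, E}⁺ = {B, C, D, E}; {D, E} is not a superkey, so BCNF fails.
But every attribute on its right side ({B, C}) is prime, and the same holds for every other non-superkey FD, so 3NF still holds.

3NF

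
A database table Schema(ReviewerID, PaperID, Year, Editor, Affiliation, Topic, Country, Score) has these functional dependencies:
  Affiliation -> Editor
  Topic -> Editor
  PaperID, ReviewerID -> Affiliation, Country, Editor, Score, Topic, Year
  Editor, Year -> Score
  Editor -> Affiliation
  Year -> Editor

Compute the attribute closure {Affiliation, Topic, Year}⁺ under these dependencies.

{Affiliation, Editor, Score, Topic, Year}

Start with {Affiliation, Topic, Year}.
Affiliation -> Editor applies; add {Editor} → now {Affiliation, Editor, Topic, Year}.
Editor, Year -> Score applies; add {Score} → now {Affiliation, Editor, Score, Topic, Year}.
No further FD applies.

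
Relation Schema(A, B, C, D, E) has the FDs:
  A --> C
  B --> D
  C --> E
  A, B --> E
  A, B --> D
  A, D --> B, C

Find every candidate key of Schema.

{A, B}, {A, D}

No FD produces {A}, so it must be in every candidate key.
{A, B} is a candidate key since {A, B}⁺ = {A, B, C, D, E} covers every attribute.
{A, D} is a candidate key since {A, D}⁺ = {A, B, C, D, E} covers every attribute.
These are minimal and exhaustive — every other superkey contains one of them.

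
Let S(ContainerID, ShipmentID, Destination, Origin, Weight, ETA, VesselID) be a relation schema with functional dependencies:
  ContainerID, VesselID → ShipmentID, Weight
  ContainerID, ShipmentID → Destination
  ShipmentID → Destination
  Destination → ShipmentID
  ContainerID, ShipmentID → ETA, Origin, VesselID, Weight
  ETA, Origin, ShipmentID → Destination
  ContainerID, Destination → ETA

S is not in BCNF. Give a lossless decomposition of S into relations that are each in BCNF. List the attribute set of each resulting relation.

{ContainerID, ETA, Origin, ShipmentID, VesselID, Weight}; {Destination, ShipmentID}

Candidate keys of the original relation: {ContainerID, Destination}, {ContainerID, ShipmentID}, {ContainerID, VesselID}.
In {ContainerID, Destination, ETA, Origin, ShipmentID, VesselID, Weight}, {ShipmentID} is not a superkey ({ShipmentID}⁺ restricted to this set is {Destination, ShipmentID}), so split on ShipmentID → Destination into {Destination, ShipmentID} and {ContainerID, ETA, Origin, ShipmentID, VesselID, Weight}.
{Destination, ShipmentID} has no BCNF violation.
{ContainerID, ETA, Origin, ShipmentID, VesselID, Weight} has no BCNF violation.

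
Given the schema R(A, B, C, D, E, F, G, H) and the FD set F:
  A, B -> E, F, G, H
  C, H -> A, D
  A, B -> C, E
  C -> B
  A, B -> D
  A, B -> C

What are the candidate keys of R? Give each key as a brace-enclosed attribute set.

Closure of {A, B} is {A, B, C, D, E, F, G, H}, the whole schema; {A, B} is a candidate key.
Closure of {A, C} is {A, B, C, D, E, F, G, H}, the whole schema; {A, C} is a candidate key.
Closure of {C, H} is {A, B, C, D, E, F, G, H}, the whole schema; {C, H} is a candidate key.
No proper subset of any of these is a key, and no other minimal superkey exists.

{A, B}, {A, C}, {C, H}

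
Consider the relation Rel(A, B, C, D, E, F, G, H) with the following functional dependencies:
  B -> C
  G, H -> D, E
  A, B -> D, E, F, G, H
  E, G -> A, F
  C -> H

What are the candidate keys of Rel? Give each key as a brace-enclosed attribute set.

{A, B}, {B, G}

{B} never appears on the right of any FD, so every key must include it.
Closure of {A, B} is {A, B, C, D, E, F, G, H}, the whole schema; {A, B} is a candidate key.
Closure of {B, G} is {A, B, C, D, E, F, G, H}, the whole schema; {B, G} is a candidate key.
These are minimal and exhaustive — every other superkey contains one of them.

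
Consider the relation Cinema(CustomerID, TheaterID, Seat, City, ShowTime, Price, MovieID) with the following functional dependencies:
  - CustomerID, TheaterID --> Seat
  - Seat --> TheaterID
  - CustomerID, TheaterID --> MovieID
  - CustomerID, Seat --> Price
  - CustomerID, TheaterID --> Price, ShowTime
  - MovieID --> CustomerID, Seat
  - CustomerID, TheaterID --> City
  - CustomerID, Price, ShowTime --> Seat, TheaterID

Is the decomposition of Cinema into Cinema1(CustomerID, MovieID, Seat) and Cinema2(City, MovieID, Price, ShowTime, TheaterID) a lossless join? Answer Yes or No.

Cinema1 ∩ Cinema2 = {MovieID}; its closure under F is {City, CustomerID, MovieID, Price, Seat, ShowTime, TheaterID}.
This includes all of Cinema1, so the common attributes are a superkey of Cinema1 — the join is lossless.

Yes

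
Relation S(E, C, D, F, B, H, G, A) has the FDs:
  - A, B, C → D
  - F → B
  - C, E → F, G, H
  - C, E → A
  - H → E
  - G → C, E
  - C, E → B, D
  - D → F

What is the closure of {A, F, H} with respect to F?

Start with {A, F, H}.
F → B applies; add {B} → now {A, B, F, H}.
H → E applies; add {E} → now {A, B, E, F, H}.
No further FD applies.

{A, B, E, F, H}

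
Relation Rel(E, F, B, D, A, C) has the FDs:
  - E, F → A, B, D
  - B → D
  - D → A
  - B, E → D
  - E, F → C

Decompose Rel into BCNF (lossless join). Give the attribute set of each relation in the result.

Candidate key of the original relation: {E, F}.
In {A, B, C, D, E, F}, {B} is not a superkey ({B}⁺ restricted to this set is {A, B, D}), so split on B → A, D into {A, B, D} and {B, C, E, F}.
In {A, B, D}, {D} is not a superkey ({D}⁺ restricted to this set is {A, D}), so split on D → A into {A, D} and {B, D}.
{A, D} is in BCNF.
{B, D} is in BCNF.
{B, C, E, F} is in BCNF.

{A, D}; {B, C, E, F}; {B, D}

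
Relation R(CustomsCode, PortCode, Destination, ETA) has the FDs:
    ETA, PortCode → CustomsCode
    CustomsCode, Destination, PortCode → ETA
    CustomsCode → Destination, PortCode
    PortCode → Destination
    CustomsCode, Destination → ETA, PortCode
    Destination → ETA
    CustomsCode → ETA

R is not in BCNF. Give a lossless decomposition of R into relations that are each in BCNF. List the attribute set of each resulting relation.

{CustomsCode, Destination, PortCode}; {Destination, ETA}

Candidate keys of the original relation: {CustomsCode}, {PortCode}.
Within {CustomsCode, Destination, ETA, PortCode}: {Destination}⁺ ∩ {CustomsCode, Destination, ETA, PortCode} = {Destination, ETA}, not the whole set, so Destination → ETA violates BCNF; decompose into {Destination, ETA} and {CustomsCode, Destination, PortCode}.
{Destination, ETA}: every determinant is a superkey — BCNF.
{CustomsCode, Destination, PortCode}: every determinant is a superkey — BCNF.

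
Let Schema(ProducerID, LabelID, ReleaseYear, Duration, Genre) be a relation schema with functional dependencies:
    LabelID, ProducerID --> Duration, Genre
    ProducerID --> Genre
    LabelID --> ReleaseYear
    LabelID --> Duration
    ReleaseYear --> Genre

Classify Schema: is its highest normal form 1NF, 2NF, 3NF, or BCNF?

Candidate key: {LabelID, ProducerID}. Prime attributes: {LabelID, ProducerID}.
For ProducerID --> Genre we have {ProducerID}⁺ = {Genre, ProducerID}; {ProducerID} is not a superkey, so BCNF fails.
Because {Genre} is non-prime and the left side of ProducerID --> Genre is not a superkey, the relation is not in 3NF.
{LabelID} is a proper subset of the key {LabelID, ProducerID}, and {LabelID}⁺ contains the non-prime attributes {Duration, Genre, ReleaseYear} — a partial dependency, so 2NF is violated.

1NF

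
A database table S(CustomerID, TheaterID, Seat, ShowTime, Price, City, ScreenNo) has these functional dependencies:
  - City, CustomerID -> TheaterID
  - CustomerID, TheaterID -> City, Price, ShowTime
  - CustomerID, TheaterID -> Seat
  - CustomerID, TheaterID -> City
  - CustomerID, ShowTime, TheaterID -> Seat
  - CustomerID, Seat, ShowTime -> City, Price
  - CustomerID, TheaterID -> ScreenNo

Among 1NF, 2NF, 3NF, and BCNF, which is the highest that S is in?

BCNF

Candidate keys: {City, CustomerID}, {CustomerID, Seat, ShowTime}, {CustomerID, TheaterID}. Prime attributes: {City, CustomerID, Seat, ShowTime, TheaterID}.
Every FD has a superkey on the left, so the relation is in BCNF.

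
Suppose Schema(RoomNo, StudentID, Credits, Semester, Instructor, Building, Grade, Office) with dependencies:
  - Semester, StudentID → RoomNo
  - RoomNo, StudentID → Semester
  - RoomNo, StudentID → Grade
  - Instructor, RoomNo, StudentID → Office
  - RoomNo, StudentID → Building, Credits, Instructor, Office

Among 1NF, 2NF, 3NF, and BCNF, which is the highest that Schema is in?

BCNF

Candidate keys: {RoomNo, StudentID}, {Semester, StudentID}. Prime attributes: {RoomNo, Semester, StudentID}.
Every FD has a superkey on the left, so the relation is in BCNF.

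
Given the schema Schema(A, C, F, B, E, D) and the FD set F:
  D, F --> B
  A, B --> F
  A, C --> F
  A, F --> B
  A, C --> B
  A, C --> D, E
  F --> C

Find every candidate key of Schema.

{A, B}, {A, C}, {A, F}

No FD produces {A}, so it must be in every candidate key.
{A, B}⁺ = {A, B, C, D, E, F}, which is every attribute, so {A, B} is a candidate key.
{A, C}⁺ = {A, B, C, D, E, F}, which is every attribute, so {A, C} is a candidate key.
{A, F}⁺ = {A, B, C, D, E, F}, which is every attribute, so {A, F} is a candidate key.
No proper subset of any of these is a key, and no other minimal superkey exists.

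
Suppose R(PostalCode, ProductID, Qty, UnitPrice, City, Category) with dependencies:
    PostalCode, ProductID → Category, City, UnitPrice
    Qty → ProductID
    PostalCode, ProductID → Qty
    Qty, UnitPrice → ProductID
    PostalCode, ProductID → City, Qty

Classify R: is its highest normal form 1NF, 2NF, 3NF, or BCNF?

3NF

Candidate keys: {PostalCode, ProductID}, {PostalCode, Qty}. Prime attributes: {PostalCode, ProductID, Qty}.
For Qty → ProductID we have {Qty}⁺ = {ProductID, Qty}; {Qty} is not a superkey, so BCNF fails.
Since {ProductID} ⊆ prime attributes and every other non-superkey FD also has a prime right side, the schema is in 3NF.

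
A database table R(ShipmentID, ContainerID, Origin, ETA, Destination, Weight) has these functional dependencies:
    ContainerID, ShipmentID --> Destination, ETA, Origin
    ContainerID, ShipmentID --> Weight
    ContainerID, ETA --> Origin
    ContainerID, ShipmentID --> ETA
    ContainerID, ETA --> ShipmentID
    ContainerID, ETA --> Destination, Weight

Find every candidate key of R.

{ContainerID, ETA}, {ContainerID, ShipmentID}

{ContainerID} never appears on the right of any FD, so every key must include it.
Closure of {ContainerID, ETA} is {ContainerID, Destination, ETA, Origin, ShipmentID, Weight}, the whole schema; {ContainerID, ETA} is a candidate key.
Closure of {ContainerID, ShipmentID} is {ContainerID, Destination, ETA, Origin, ShipmentID, Weight}, the whole schema; {ContainerID, ShipmentID} is a candidate key.
No proper subset of any of these is a key, and no other minimal superkey exists.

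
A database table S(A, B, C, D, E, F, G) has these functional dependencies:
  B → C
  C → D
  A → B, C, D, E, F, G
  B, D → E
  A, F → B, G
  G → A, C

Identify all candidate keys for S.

{A}, {G}

Closure of {A} is {A, B, C, D, E, F, G}, the whole schema; {A} is a candidate key.
Closure of {G} is {A, B, C, D, E, F, G}, the whole schema; {G} is a candidate key.
No proper subset of any of these is a key, and no other minimal superkey exists.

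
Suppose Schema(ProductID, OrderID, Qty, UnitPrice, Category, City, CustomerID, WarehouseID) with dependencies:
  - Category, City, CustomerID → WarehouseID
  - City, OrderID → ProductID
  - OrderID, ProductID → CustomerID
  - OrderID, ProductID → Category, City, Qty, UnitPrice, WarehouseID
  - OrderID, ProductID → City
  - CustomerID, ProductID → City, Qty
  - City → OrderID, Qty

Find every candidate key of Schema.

{City}⁺ = {Category, City, CustomerID, OrderID, ProductID, Qty, UnitPrice, WarehouseID} — all of the relation — so {City} is a candidate key.
{CustomerID, ProductID}⁺ = {Category, City, CustomerID, OrderID, ProductID, Qty, UnitPrice, WarehouseID} — all of the relation — so {CustomerID, ProductID} is a candidate key.
{OrderID, ProductID}⁺ = {Category, City, CustomerID, OrderID, ProductID, Qty, UnitPrice, WarehouseID} — all of the relation — so {OrderID, ProductID} is a candidate key.
These are minimal and exhaustive — every other superkey contains one of them.

{City}, {CustomerID, ProductID}, {OrderID, ProductID}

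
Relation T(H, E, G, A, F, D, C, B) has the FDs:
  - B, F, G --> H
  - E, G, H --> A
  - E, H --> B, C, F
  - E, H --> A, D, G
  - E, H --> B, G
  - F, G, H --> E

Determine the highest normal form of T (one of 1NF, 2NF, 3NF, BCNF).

Candidate keys: {B, F, G}, {E, H}, {F, G, H}. Prime attributes: {B, E, F, G, H}.
Each dependency's left side is a superkey — BCNF holds.

BCNF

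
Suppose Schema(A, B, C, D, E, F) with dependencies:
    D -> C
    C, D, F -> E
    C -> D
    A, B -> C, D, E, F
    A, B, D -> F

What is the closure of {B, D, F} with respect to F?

Start with {B, D, F}.
D -> C applies; add {C} → now {B, C, D, F}.
C, D, F -> E applies; add {E} → now {B, C, D, E, F}.
No further FD applies.

{B, C, D, E, F}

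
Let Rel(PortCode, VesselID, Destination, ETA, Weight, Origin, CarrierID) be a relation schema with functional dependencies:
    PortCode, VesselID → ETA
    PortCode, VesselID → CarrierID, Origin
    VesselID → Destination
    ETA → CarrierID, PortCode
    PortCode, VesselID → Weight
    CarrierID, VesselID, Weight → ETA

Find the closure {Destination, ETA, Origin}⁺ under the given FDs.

{CarrierID, Destination, ETA, Origin, PortCode}

Start with {Destination, ETA, Origin}.
ETA → CarrierID, PortCode applies; add {CarrierID, PortCode} → now {CarrierID, Destination, ETA, Origin, PortCode}.
No further FD applies.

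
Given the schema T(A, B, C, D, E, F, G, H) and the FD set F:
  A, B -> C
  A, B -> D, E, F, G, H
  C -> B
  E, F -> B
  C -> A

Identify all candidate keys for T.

{A, B}, {A, E, F}, {C}

{C} is a candidate key since {C}⁺ = {A, B, C, D, E, F, G, H} covers every attribute.
{A, B} is a candidate key since {A, B}⁺ = {A, B, C, D, E, F, G, H} covers every attribute.
{A, E, F} is a candidate key since {A, E, F}⁺ = {A, B, C, D, E, F, G, H} covers every attribute.
Any other superkey properly contains one of these, so there are no further candidate keys.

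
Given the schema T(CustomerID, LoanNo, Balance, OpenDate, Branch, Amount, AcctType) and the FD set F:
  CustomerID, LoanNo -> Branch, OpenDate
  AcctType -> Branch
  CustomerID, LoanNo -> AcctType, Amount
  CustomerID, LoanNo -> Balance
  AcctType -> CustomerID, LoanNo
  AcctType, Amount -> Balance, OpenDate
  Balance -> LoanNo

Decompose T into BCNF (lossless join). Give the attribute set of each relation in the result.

{AcctType, Amount, Balance, Branch, CustomerID, OpenDate}; {Balance, LoanNo}

Candidate keys of the original relation: {AcctType}, {Balance, CustomerID}, {CustomerID, LoanNo}.
Within {AcctType, Amount, Balance, Branch, CustomerID, LoanNo, OpenDate}: {Balance}⁺ ∩ {AcctType, Amount, Balance, Branch, CustomerID, LoanNo, OpenDate} = {Balance, LoanNo}, not the whole set, so Balance -> LoanNo violates BCNF; decompose into {Balance, LoanNo} and {AcctType, Amount, Balance, Branch, CustomerID, OpenDate}.
{Balance, LoanNo} has no BCNF violation.
{AcctType, Amount, Balance, Branch, CustomerID, OpenDate} has no BCNF violation.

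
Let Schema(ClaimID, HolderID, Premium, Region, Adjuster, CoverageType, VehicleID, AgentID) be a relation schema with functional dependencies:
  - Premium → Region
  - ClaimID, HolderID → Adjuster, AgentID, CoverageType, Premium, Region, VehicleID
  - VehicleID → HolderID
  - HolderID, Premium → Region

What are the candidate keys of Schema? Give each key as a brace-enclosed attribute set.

{ClaimID} never appears on the right of any FD, so every key must include it.
{ClaimID, HolderID}⁺ = {Adjuster, AgentID, ClaimID, CoverageType, HolderID, Premium, Region, VehicleID} — all of the relation — so {ClaimID, HolderID} is a candidate key.
{ClaimID, VehicleID}⁺ = {Adjuster, AgentID, ClaimID, CoverageType, HolderID, Premium, Region, VehicleID} — all of the relation — so {ClaimID, VehicleID} is a candidate key.
No proper subset of any of these is a key, and no other minimal superkey exists.

{ClaimID, HolderID}, {ClaimID, VehicleID}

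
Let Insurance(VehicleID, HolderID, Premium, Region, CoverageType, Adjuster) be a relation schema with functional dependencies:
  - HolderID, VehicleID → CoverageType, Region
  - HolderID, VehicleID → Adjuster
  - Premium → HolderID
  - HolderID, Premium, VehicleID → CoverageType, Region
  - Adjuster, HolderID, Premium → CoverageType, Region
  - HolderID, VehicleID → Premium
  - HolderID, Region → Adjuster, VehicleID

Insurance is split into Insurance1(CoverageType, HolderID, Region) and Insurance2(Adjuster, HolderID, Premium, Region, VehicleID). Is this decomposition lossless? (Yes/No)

Yes

The shared attributes are {HolderID, Region} and {HolderID, Region}⁺ = {Adjuster, CoverageType, HolderID, Premium, Region, VehicleID}.
Insurance1 is contained in that closure, so Insurance1 ∩ Insurance2 → Insurance1 holds and the join is lossless.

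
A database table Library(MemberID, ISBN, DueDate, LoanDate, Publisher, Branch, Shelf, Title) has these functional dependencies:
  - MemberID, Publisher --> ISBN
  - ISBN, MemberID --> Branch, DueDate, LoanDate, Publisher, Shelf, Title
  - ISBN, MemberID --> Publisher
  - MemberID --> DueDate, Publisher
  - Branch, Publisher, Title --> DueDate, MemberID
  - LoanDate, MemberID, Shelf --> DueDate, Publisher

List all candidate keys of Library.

{MemberID}⁺ = {Branch, DueDate, ISBN, LoanDate, MemberID, Publisher, Shelf, Title} — all of the relation — so {MemberID} is a candidate key.
{Branch, Publisher, Title}⁺ = {Branch, DueDate, ISBN, LoanDate, MemberID, Publisher, Shelf, Title} — all of the relation — so {Branch, Publisher, Title} is a candidate key.
No proper subset of any of these is a key, and no other minimal superkey exists.

{Branch, Publisher, Title}, {MemberID}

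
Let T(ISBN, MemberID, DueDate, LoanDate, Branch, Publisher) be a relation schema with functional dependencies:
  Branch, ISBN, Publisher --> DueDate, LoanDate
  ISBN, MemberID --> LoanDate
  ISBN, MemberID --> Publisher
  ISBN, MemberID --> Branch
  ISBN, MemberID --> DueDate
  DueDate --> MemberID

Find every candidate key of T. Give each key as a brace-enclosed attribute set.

{Branch, ISBN, Publisher}, {DueDate, ISBN}, {ISBN, MemberID}

Attributes never on any right-hand side: {ISBN} — every candidate key must contain it.
Closure of {DueDate, ISBN} is {Branch, DueDate, ISBN, LoanDate, MemberID, Publisher}, the whole schema; {DueDate, ISBN} is a candidate key.
Closure of {ISBN, MemberID} is {Branch, DueDate, ISBN, LoanDate, MemberID, Publisher}, the whole schema; {ISBN, MemberID} is a candidate key.
Closure of {Branch, ISBN, Publisher} is {Branch, DueDate, ISBN, LoanDate, MemberID, Publisher}, the whole schema; {Branch, ISBN, Publisher} is a candidate key.
These are minimal and exhaustive — every other superkey contains one of them.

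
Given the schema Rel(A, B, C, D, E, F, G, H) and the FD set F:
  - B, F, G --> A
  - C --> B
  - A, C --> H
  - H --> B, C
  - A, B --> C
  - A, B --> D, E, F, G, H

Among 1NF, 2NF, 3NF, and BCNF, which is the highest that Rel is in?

Candidate keys: {A, B}, {A, C}, {A, H}, {B, F, G}, {C, F, G}, {F, G, H}. Prime attributes: {A, B, C, F, G, H}.
For C --> B we have {C}⁺ = {B, C}; {C} is not a superkey, so BCNF fails.
Since {B} ⊆ prime attributes and every other non-superkey FD also has a prime right side, the schema is in 3NF.

3NF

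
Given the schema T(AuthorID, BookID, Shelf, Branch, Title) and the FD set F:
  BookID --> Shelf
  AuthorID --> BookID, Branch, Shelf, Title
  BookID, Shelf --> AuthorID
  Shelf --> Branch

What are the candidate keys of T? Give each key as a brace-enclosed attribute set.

{AuthorID}⁺ = {AuthorID, BookID, Branch, Shelf, Title}, which is every attribute, so {AuthorID} is a candidate key.
{BookID}⁺ = {AuthorID, BookID, Branch, Shelf, Title}, which is every attribute, so {BookID} is a candidate key.
No proper subset of any of these is a key, and no other minimal superkey exists.

{AuthorID}, {BookID}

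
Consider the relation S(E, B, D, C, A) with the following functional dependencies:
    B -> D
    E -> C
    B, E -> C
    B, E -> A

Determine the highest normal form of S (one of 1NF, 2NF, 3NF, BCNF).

Candidate key: {B, E}. Prime attributes: {B, E}.
B -> D: {B}⁺ = {B, D}, which is not all of the attributes, so the left side is not a superkey — BCNF is violated.
B -> D has non-prime {D} on the right and a non-superkey on the left, so 3NF fails.
The proper key subset {B} of {B, E} determines non-prime {D}, so the relation is not even in 2NF.

1NF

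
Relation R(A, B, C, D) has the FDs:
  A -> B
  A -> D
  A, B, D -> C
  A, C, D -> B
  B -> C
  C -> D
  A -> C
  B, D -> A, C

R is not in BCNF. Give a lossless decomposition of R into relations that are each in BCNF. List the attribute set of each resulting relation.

{A, B, C}; {C, D}

Candidate keys of the original relation: {A}, {B}.
{A, B, C, D}: {C} determines {C, D} here but is not a superkey — split on C -> D, giving {C, D} and {A, B, C}.
{C, D}: every determinant is a superkey — BCNF.
{A, B, C}: every determinant is a superkey — BCNF.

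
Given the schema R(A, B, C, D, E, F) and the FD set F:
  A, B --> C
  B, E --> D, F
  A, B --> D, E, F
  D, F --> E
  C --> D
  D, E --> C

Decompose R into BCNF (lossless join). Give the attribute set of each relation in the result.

{A, B, E}; {B, D, F}; {C, D}; {C, E, F}

Candidate key of the original relation: {A, B}.
Within {A, B, C, D, E, F}: {B, E}⁺ ∩ {A, B, C, D, E, F} = {B, C, D, E, F}, not the whole set, so B, E --> C, D, F violates BCNF; decompose into {B, C, D, E, F} and {A, B, E}.
Within {B, C, D, E, F}: {D, F}⁺ ∩ {B, C, D, E, F} = {C, D, E, F}, not the whole set, so D, F --> C, E violates BCNF; decompose into {C, D, E, F} and {B, D, F}.
Within {C, D, E, F}: {C}⁺ ∩ {C, D, E, F} = {C, D}, not the whole set, so C --> D violates BCNF; decompose into {C, D} and {C, E, F}.
{C, D} is in BCNF.
{C, E, F} is in BCNF.
{B, D, F} is in BCNF.
{A, B, E} is in BCNF.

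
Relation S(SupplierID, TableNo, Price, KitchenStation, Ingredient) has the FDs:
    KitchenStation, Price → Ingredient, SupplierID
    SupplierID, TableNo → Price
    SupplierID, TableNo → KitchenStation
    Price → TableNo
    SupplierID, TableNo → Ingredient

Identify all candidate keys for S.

{KitchenStation, Price}⁺ = {Ingredient, KitchenStation, Price, SupplierID, TableNo} — all of the relation — so {KitchenStation, Price} is a candidate key.
{Price, SupplierID}⁺ = {Ingredient, KitchenStation, Price, SupplierID, TableNo} — all of the relation — so {Price, SupplierID} is a candidate key.
{SupplierID, TableNo}⁺ = {Ingredient, KitchenStation, Price, SupplierID, TableNo} — all of the relation — so {SupplierID, TableNo} is a candidate key.
Any other superkey properly contains one of these, so there are no further candidate keys.

{KitchenStation, Price}, {Price, SupplierID}, {SupplierID, TableNo}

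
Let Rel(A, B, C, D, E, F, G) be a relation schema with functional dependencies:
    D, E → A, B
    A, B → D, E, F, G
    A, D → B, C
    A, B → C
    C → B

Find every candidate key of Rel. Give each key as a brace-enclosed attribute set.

{A, B} is a candidate key since {A, B}⁺ = {A, B, C, D, E, F, G} covers every attribute.
{A, C} is a candidate key since {A, C}⁺ = {A, B, C, D, E, F, G} covers every attribute.
{A, D} is a candidate key since {A, D}⁺ = {A, B, C, D, E, F, G} covers every attribute.
{D, E} is a candidate key since {D, E}⁺ = {A, B, C, D, E, F, G} covers every attribute.
Any other superkey properly contains one of these, so there are no further candidate keys.

{A, B}, {A, C}, {A, D}, {D, E}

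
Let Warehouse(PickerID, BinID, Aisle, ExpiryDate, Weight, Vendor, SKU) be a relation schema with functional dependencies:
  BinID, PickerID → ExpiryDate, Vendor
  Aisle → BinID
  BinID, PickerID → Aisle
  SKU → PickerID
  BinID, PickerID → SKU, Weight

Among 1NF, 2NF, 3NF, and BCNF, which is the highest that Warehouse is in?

Candidate keys: {Aisle, PickerID}, {Aisle, SKU}, {BinID, PickerID}, {BinID, SKU}. Prime attributes: {Aisle, BinID, PickerID, SKU}.
For Aisle → BinID we have {Aisle}⁺ = {Aisle, BinID}; {Aisle} is not a superkey, so BCNF fails.
Its right-hand attributes {BinID} are all prime, as are those of every other non-superkey FD — the relation is in 3NF.

3NF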